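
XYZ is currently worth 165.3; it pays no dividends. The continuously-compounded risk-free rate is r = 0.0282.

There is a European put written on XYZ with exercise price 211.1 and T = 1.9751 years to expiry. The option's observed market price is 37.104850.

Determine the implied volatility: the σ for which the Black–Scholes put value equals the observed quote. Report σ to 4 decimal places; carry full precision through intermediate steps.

sigma = 0.1326

At σ = 0.1326 the Black–Scholes value reproduces the quote:
σ√T = 0.1326·√1.9751 = 0.186354
d₁ = (ln(S/K) + (r+σ²/2)T) / (σ√T) = (ln(165.3/211.1) + (0.0282+0.1326²/2)·1.9751) / 0.186354 = (-0.244570 + 0.073062) / 0.186354 = -0.920337
d₂ = d₁ − σ√T = -0.920337 − 0.186354 = -1.106691
e^{−rT} = 0.945825
N(−d₁) = 0.821302,  N(−d₂) = 0.865786
V = K·e^{−rT}·N(−d₂) − S·N(−d₁) = 172.866026 − 135.761176 = 37.104850 (matching the quote); vega is positive throughout, so no other σ reproduces this price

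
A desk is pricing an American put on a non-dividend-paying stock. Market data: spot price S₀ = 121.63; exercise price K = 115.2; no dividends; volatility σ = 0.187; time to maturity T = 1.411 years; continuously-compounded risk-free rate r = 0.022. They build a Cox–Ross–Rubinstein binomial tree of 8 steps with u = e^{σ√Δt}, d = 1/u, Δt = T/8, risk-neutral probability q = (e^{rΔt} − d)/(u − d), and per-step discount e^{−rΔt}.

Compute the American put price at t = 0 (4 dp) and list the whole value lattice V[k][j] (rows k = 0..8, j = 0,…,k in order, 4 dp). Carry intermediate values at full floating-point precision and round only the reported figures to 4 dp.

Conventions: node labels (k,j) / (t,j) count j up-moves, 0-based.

price = 6.4912
tree:
6.4912
9.6865 3.4105
14.0258 5.5094 1.3802
19.6128 8.6596 2.4654 0.3276
26.3592 13.1537 4.3229 0.6644 0.0000
33.0693 19.1363 7.3932 1.3478 0.0000 0.0000
39.2726 26.3592 12.2067 2.7340 0.0000 0.0000 0.0000
45.0074 33.0693 19.1009 5.5458 0.0000 0.0000 0.0000 0.0000
50.3090 39.2726 26.3592 11.2495 0.0000 0.0000 0.0000 0.0000 0.0000

Δt=0.17638, u=1.08170, d=0.92447, q=0.50510, disc=e^(-rΔt)=0.99613
k=8 terminal: V=max(K-S,0) → 50.3090 39.2726 26.3592 11.2495 0.0000 0.0000 0.0000 0.0000 0.0000
k=7: j=0 S=70.1926 intr=45.0074 cont=44.5613 V=45.0074[EX]; j=1 S=82.1307 intr=33.0693 cont=32.6232 V=33.0693[EX]; j=2 S=96.0991 intr=19.1009 cont=18.6547 V=19.1009[EX]; j=3 S=112.4433 intr=2.7567 cont=5.5458 V=5.5458[hold]; j=4 S=131.5672 intr=0.0000 cont=0.0000 V=0.0000[hold]; j=5 S=153.9437 intr=0.0000 cont=0.0000 V=0.0000[hold]; j=6 S=180.1259 intr=0.0000 cont=0.0000 V=0.0000[hold]; j=7 S=210.7610 intr=0.0000 cont=0.0000 V=0.0000[hold]
k=6: j=0 S=75.9274 intr=39.2726 cont=38.8265 V=39.2726[EX]; j=1 S=88.8408 intr=26.3592 cont=25.9131 V=26.3592[EX]; j=2 S=103.9505 intr=11.2495 cont=12.2067 V=12.2067[hold]; j=3 S=121.6300 intr=0.0000 cont=2.7340 V=2.7340[hold]; j=4 S=142.3164 intr=0.0000 cont=0.0000 V=0.0000[hold]; j=5 S=166.5210 intr=0.0000 cont=0.0000 V=0.0000[hold]; j=6 S=194.8422 intr=0.0000 cont=0.0000 V=0.0000[hold]
k=5: j=0 S=82.1307 intr=33.0693 cont=32.6232 V=33.0693[EX]; j=1 S=96.0991 intr=19.1009 cont=19.1363 V=19.1363[hold]; j=2 S=112.4433 intr=2.7567 cont=7.3932 V=7.3932[hold]; j=3 S=131.5672 intr=0.0000 cont=1.3478 V=1.3478[hold]; j=4 S=153.9437 intr=0.0000 cont=0.0000 V=0.0000[hold]; j=5 S=180.1259 intr=0.0000 cont=0.0000 V=0.0000[hold]
k=4: j=0 S=88.8408 intr=26.3592 cont=25.9309 V=26.3592[EX]; j=1 S=103.9505 intr=11.2495 cont=13.1537 V=13.1537[hold]; j=2 S=121.6300 intr=0.0000 cont=4.3229 V=4.3229[hold]; j=3 S=142.3164 intr=0.0000 cont=0.6644 V=0.6644[hold]; j=4 S=166.5210 intr=0.0000 cont=0.0000 V=0.0000[hold]
k=3: j=0 S=96.0991 intr=19.1009 cont=19.6128 V=19.6128[hold]; j=1 S=112.4433 intr=2.7567 cont=8.6596 V=8.6596[hold]; j=2 S=131.5672 intr=0.0000 cont=2.4654 V=2.4654[hold]; j=3 S=153.9437 intr=0.0000 cont=0.3276 V=0.3276[hold]
k=2: j=0 S=103.9505 intr=11.2495 cont=14.0258 V=14.0258[hold]; j=1 S=121.6300 intr=0.0000 cont=5.5094 V=5.5094[hold]; j=2 S=142.3164 intr=0.0000 cont=1.3802 V=1.3802[hold]
k=1: j=0 S=112.4433 intr=2.7567 cont=9.6865 V=9.6865[hold]; j=1 S=131.5672 intr=0.0000 cont=3.4105 V=3.4105[hold]
k=0: j=0 S=121.6300 intr=0.0000 cont=6.4912 V=6.4912[hold]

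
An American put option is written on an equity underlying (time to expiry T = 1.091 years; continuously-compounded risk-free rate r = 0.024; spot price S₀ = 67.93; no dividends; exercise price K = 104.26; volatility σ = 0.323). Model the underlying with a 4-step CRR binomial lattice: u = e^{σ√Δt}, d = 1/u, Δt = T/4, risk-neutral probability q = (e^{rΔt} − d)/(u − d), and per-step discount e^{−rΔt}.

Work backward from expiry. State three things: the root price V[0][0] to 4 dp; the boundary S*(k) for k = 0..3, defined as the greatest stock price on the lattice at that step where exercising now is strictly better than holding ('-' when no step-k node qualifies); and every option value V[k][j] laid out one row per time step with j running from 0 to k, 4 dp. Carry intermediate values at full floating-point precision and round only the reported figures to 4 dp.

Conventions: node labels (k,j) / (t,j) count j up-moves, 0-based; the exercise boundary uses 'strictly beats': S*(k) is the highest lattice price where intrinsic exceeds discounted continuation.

price = 36.5742
boundary = - 57.3854 67.9300 80.4122
tree:
36.5742
46.8746 25.7973
55.7824 36.3300 14.6177
63.3075 46.8746 23.8478 4.7110
69.6645 55.7824 36.3300 9.0720 0.0000

Δt=0.27275, u=1.18375, d=0.84477, q=0.47730, disc=e^(-rΔt)=0.99348
k=4 terminal: V=max(K-S,0) → 69.6645 55.7824 36.3300 9.0720 0.0000
k=3: j=0 S=40.9525 intr=63.3075 cont=62.6272 V=63.3075[EX]; j=1 S=57.3854 intr=46.8746 cont=46.1944 V=46.8746[EX]; j=2 S=80.4122 intr=23.8478 cont=23.1675 V=23.8478[EX]; j=3 S=112.6789 intr=0.0000 cont=4.7110 V=4.7110[hold]  S*(3)=80.4122
k=2: j=0 S=48.4776 intr=55.7824 cont=55.1022 V=55.7824[EX]; j=1 S=67.9300 intr=36.3300 cont=35.6497 V=36.3300[EX]; j=2 S=95.1880 intr=9.0720 cont=14.6177 V=14.6177[hold]  S*(2)=67.9300
k=1: j=0 S=57.3854 intr=46.8746 cont=46.1944 V=46.8746[EX]; j=1 S=80.4122 intr=23.8478 cont=25.7973 V=25.7973[hold]  S*(1)=57.3854
k=0: j=0 S=67.9300 intr=36.3300 cont=36.5742 V=36.5742[hold]  S*(0)=-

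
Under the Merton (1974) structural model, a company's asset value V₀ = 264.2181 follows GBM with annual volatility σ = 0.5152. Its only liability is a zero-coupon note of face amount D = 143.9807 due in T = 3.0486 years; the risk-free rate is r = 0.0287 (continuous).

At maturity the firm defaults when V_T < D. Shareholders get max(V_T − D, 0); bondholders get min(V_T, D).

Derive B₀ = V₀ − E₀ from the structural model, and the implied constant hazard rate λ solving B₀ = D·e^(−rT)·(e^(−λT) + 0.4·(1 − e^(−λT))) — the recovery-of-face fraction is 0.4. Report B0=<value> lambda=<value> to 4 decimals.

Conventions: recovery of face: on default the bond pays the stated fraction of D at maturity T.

B0=111.9291 lambda=0.0955

Apply the equity-as-call identities (strike 143.9807, horizon 3.0486 years):
d₁ = [ln(V₀/D) + (r + σ²/2)T] / (σ√T)
   = [ln(264.2181/143.9807) + (0.0287 + 0.5·0.5152²)·3.0486] / (0.5152·√3.0486)
   = [0.607096 + 0.492091] / 0.899552 = 1.221928
d₂ = d₁ − σ√T = 1.221928 − 0.899552 = 0.322376
N(d₁) = 0.889133,  N(d₂) = 0.626416,  e^(−rT) = 0.916224
E₀ = V₀·N(d₁) − D·e^(−rT)·N(d₂)
   = 264.2181·0.889133 − 143.9807·0.916224·0.626416 = 152.289019
B₀ = V₀ − E₀ = 264.2181 − 152.289019 = 111.929081
e^(−λT) = (B₀·e^(rT)/D − 0.4)/(1 − 0.4) = (111.9291·1.091437/143.9807 − 0.4)/0.6 = 0.74745247
λ = −ln(0.74745247)/3.0486 = 0.095481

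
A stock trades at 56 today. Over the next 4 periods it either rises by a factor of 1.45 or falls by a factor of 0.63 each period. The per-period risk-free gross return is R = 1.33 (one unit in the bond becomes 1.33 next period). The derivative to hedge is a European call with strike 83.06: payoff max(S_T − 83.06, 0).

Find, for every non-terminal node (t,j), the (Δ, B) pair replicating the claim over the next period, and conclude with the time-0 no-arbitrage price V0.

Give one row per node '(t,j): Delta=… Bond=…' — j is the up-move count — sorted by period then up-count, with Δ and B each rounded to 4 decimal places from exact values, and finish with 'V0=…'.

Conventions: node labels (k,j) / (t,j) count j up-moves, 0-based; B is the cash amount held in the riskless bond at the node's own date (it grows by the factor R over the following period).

(0,0): Delta=0.8787 Bond=-18.4377
(1,0): Delta=0.3488 Bond=-5.8294
(1,1): Delta=0.9181 Bond=-27.7266
(2,0): Delta=0.0000 Bond=0.0000
(2,1): Delta=0.3748 Bond=-9.0823
(2,2): Delta=0.9586 Bond=-41.6411
(3,0): Delta=0.0000 Bond=0.0000
(3,1): Delta=0.0000 Bond=0.0000
(3,2): Delta=0.4027 Bond=-14.1502
(3,3): Delta=1.0000 Bond=-62.4511
V0=30.7675

Under the risk-neutral measure, an up-move has probability p* = (R−d)/(u−d) = 0.8537 and values discount at R = 1.33.
At maturity the claim pays: V(4,0)=0.0000, V(4,1)=0.0000, V(4,2)=0.0000, V(4,3)=24.4955, V(4,4)=164.4883
  t=3,j=0: stock 14.0026 → up 20.3038 (V=0.0000), down 8.8217 (V=0.0000). Price 0.0000; hedge Δ=0.0000, bond B=0.0000.
  t=3,j=1: stock 32.2283 → up 46.7310 (V=0.0000), down 20.3038 (V=0.0000). Price 0.0000; hedge Δ=0.0000, bond B=0.0000.
  t=3,j=2: stock 74.1762 → up 107.5555 (V=24.4955), down 46.7310 (V=0.0000). Price 15.7224; hedge Δ=0.4027, bond B=-14.1502.
  t=3,j=3: stock 170.7230 → up 247.5483 (V=164.4883), down 107.5555 (V=24.4955). Price 108.2719; hedge Δ=1.0000, bond B=-62.4511.
  t=2,j=0: stock 22.2264 → up 32.2283 (V=0.0000), down 14.0026 (V=0.0000). Price 0.0000; hedge Δ=0.0000, bond B=0.0000.
  t=2,j=1: stock 51.1560 → up 74.1762 (V=15.7224), down 32.2283 (V=0.0000). Price 10.0914; hedge Δ=0.3748, bond B=-9.0823.
  t=2,j=2: stock 117.7400 → up 170.7230 (V=108.2719), down 74.1762 (V=15.7224). Price 71.2241; hedge Δ=0.9586, bond B=-41.6411.
  t=1,j=0: stock 35.2800 → up 51.1560 (V=10.0914), down 22.2264 (V=0.0000). Price 6.4771; hedge Δ=0.3488, bond B=-5.8294.
  t=1,j=1: stock 81.2000 → up 117.7400 (V=71.2241), down 51.1560 (V=10.0914). Price 46.8254; hedge Δ=0.9181, bond B=-27.7266.
  t=0,j=0: stock 56.0000 → up 81.2000 (V=46.8254), down 35.2800 (V=6.4771). Price 30.7675; hedge Δ=0.8787, bond B=-18.4377.
Verification: the root portfolio costs Δ(0,0)·S0 + B(0,0) = 30.7675, matching V0.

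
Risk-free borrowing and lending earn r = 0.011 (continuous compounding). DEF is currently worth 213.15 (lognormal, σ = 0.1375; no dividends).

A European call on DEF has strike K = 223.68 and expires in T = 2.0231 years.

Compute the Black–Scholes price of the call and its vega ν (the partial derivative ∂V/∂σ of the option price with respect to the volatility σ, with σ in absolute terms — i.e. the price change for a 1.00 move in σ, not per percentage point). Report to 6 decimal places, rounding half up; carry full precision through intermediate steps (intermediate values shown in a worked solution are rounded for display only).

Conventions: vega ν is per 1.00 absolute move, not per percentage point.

σ√T = 0.1375·√2.0231 = 0.195574
d₁ = (ln(S/K) + (r+σ²/2)T) / (σ√T) = (ln(213.15/223.68) + (0.011+0.1375²/2)·2.0231) / 0.195574 = (-0.048220 + 0.041379) / 0.195574 = -0.034982
d₂ = d₁ − σ√T = -0.034982 − 0.195574 = -0.230556
e^{−rT} = 0.977992
N(d₁) = 0.486047,  N(d₂) = 0.408830
Call price V = S·N(d₁) − K·e^{−rT}·N(d₂) = 103.600917 − 89.434451 = 14.166466
φ(d₁) = (1/√(2π))·e^{−d₁²/2} = 0.398698
ν = S·φ(d₁)·√T = 120.875517

price = 14.166466
ν = 120.875517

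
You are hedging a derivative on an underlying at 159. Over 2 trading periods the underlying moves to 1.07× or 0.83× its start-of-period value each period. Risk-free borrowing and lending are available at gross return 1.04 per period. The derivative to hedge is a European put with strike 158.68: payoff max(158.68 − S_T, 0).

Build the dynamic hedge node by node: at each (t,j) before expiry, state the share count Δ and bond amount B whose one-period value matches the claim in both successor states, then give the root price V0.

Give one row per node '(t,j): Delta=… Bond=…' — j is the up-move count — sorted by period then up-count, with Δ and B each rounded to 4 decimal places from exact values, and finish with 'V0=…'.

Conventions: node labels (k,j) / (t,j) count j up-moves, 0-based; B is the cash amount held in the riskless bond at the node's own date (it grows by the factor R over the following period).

(0,0): Delta=-0.4850 Bond=81.3558
(1,0): Delta=-1.0000 Bond=152.5769
(1,1): Delta=-0.4279 Bond=74.9004
V0=4.2436

The replicating-portfolio and risk-neutral prices coincide; use p* = (1.04−0.83)/(1.07−0.83) = 0.8750 for the latter.
Expiry values: V(2,0)=49.1449, V(2,1)=17.4721, V(2,2)=0.0000
Node (1,0) S=131.9700: V=(p*·17.4721+(1−p*)·49.1449)/1.04=20.6069; Δ=(17.4721−49.1449)/(141.2079−109.5351)=-1.0000; B=V−Δ·S=152.5769
Node (1,1) S=170.1300: V=(p*·0.0000+(1−p*)·17.4721)/1.04=2.1000; Δ=(0.0000−17.4721)/(182.0391−141.2079)=-0.4279; B=V−Δ·S=74.9004
Node (0,0) S=159.0000: V=(p*·2.1000+(1−p*)·20.6069)/1.04=4.2436; Δ=(2.1000−20.6069)/(170.1300−131.9700)=-0.4850; B=V−Δ·S=81.3558
Sanity check at the root: Δ(0,0)·S0 + B(0,0) reproduces V0 = 4.2436.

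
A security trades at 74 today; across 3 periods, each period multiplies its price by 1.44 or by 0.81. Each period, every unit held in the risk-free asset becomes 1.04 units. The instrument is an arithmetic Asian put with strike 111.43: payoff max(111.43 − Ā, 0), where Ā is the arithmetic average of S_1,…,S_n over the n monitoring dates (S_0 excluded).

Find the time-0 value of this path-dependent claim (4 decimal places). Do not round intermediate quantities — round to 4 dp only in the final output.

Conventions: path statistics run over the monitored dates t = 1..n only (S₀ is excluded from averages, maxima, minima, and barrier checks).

price = 31.2396

No-arbitrage gives p* = (R−d)/(u−d) = 0.3651: enumerate every path, weight its payoff by its p*-probability, and discount by R^3.
Enumerate all 2^3 = 8 price paths (U = up ×1.44, D = down ×0.81); each path with k up-moves has probability p*^k·(1−p*)^(3−k).
DDD: Ā=49.2727, payoff=62.1573, prob=0.255952
UDD: Ā=87.5959, payoff=23.8341, prob=0.147172
DUD: Ā=72.0559, payoff=39.3741, prob=0.147172
UUD: Ā=128.0993, payoff=0.0000, prob=0.084624
DDU: Ā=59.4685, payoff=51.9615, prob=0.147172
UDU: Ā=105.7217, payoff=5.7083, prob=0.084624
DUU: Ā=90.1817, payoff=21.2483, prob=0.084624
UUU: Ā=160.3231, payoff=0.0000, prob=0.048659
Price = Σ prob·payoff / R^3 = 35.140262 / 1.124864 = 31.2396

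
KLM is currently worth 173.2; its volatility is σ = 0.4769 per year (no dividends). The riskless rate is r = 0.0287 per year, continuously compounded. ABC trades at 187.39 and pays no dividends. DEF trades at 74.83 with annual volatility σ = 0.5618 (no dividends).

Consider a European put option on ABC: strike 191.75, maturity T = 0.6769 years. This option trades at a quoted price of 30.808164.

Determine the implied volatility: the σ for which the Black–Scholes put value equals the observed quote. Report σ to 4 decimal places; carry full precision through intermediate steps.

sigma = 0.4980

At σ = 0.4980 the Black–Scholes value reproduces the quote:
σ√T = 0.498·√0.6769 = 0.409724
d₁ = (ln(S/K) + (r+σ²/2)T) / (σ√T) = (ln(187.39/191.75) + (0.0287+0.498²/2)·0.6769) / 0.409724 = (-0.023000 + 0.103364) / 0.409724 = 0.196141
d₂ = d₁ − σ√T = 0.196141 − 0.409724 = -0.213584
e^{−rT} = 0.980760
N(−d₁) = 0.422250,  N(−d₂) = 0.584564
V = K·e^{−rT}·N(−d₂) − S·N(−d₁) = 109.933602 − 79.125438 = 30.808164 (the observed quote) — the price is monotone increasing in volatility, hence this σ is the only solution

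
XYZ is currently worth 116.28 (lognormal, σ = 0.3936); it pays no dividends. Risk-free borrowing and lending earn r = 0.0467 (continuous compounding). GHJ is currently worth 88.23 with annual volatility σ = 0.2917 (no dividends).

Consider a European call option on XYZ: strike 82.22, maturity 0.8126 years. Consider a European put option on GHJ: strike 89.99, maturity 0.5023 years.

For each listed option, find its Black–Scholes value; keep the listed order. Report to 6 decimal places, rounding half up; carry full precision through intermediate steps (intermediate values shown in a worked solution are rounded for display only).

price(XYZ call K=82.22) = 39.508561
price(GHJ put K=89.99) = 7.088470

[XYZ call K=82.22]
σ√T = 0.3936·√0.8126 = 0.354808
d₁ = (ln(S/K) + (r+σ²/2)T) / (σ√T) = (ln(116.28/82.22) + (0.0467+0.3936²/2)·0.8126) / 0.354808 = (0.346602 + 0.100893) / 0.354808 = 1.261232
d₂ = d₁ − σ√T = 1.261232 − 0.354808 = 0.906424
e^{−rT} = 0.962763
N(d₁) = 0.896387,  N(d₂) = 0.817644
price = S·N(d₁) − K·e^{−rT}·N(d₂) = 104.231923 − 64.723362 = 39.508561
[GHJ put K=89.99]
σ√T = 0.2917·√0.5023 = 0.206737
d₁ = (ln(S/K) + (r+σ²/2)T) / (σ√T) = (ln(88.23/89.99) + (0.0467+0.2917²/2)·0.5023) / 0.206737 = (-0.019752 + 0.044827) / 0.206737 = 0.121294
d₂ = d₁ − σ√T = 0.121294 − 0.206737 = -0.085443
e^{−rT} = 0.976816
N(−d₁) = 0.451729,  N(−d₂) = 0.534045
price = K·e^{−rT}·N(−d₂) − S·N(−d₁) = 46.944523 − 39.856053 = 7.088470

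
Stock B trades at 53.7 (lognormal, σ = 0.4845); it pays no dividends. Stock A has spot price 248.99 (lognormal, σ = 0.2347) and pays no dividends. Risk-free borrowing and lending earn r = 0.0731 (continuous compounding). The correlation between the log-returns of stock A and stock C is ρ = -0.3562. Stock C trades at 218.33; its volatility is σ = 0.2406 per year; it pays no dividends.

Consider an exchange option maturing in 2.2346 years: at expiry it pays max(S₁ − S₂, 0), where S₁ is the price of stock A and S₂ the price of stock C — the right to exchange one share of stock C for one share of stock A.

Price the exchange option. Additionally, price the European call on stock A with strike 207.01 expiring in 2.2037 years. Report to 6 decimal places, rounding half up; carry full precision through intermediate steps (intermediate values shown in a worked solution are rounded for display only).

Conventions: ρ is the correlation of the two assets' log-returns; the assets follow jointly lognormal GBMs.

exchange price = 70.413129
price(stock A call K=207.01) = 78.890612

σ_eff = √(σ₁² + σ₂² − 2ρσ₁σ₂) = √(0.2347² + 0.2406² − 2·-0.3562·0.2347·0.2406) = 0.391409
d₁ = (ln(S₁/S₂) + (q₂ − q₁ + σ_eff²/2)T) / (σ_eff√T) = (ln(248.99/218.33) + (0.0 − 0.0 + 0.076600)·2.2346) / 0.585100 = 0.517136
d₂ = d₁ − σ_eff√T = 0.517136 − 0.585100 = -0.067965
N(d₁) = 0.697469,  N(d₂) = 0.472907
V = S₁·e^{−q₁T}·N(d₁) − S₂·e^{−q₂T}·N(d₂) = 173.662876 − 103.249747 = 70.413129
[vanilla: stock A call K=207.01]
σ√T = 0.2347·√2.2037 = 0.348409
d₁ = (ln(S/K) + (r+σ²/2)T) / (σ√T) = (ln(248.99/207.01) + (0.0731+0.2347²/2)·2.2037) / 0.348409 = (0.184646 + 0.221785) / 0.348409 = 1.166533
d₂ = d₁ − σ√T = 1.166533 − 0.348409 = 0.818124
e^{−rT} = 0.851215
N(d₁) = 0.878300,  N(d₂) = 0.793357
price = S·N(d₁) − K·e^{−rT}·N(d₂) = 218.688032 − 139.797420 = 78.890612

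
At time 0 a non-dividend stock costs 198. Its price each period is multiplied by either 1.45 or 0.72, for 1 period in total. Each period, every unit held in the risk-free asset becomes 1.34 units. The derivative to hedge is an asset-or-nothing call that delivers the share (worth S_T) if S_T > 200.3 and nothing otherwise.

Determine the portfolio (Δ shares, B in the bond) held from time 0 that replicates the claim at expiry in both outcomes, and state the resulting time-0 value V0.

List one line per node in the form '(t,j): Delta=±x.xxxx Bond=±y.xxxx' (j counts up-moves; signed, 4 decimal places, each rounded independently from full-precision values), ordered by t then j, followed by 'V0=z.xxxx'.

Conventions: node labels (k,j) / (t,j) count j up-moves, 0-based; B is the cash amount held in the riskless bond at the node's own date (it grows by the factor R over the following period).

Under the risk-neutral measure, an up-move has probability p* = (R−d)/(u−d) = 0.8493 and values discount at R = 1.34.
Payoffs at expiry: V(1,0)=0.0000, V(1,1)=287.1000
  t=0,j=0: stock 198.0000 → up 287.1000 (V=287.1000), down 142.5600 (V=0.0000). Price 181.9689; hedge Δ=1.9863, bond B=-211.3187.
Verification: the root portfolio costs Δ(0,0)·S0 + B(0,0) = 181.9689, matching V0.

(0,0): Delta=1.9863 Bond=-211.3187
V0=181.9689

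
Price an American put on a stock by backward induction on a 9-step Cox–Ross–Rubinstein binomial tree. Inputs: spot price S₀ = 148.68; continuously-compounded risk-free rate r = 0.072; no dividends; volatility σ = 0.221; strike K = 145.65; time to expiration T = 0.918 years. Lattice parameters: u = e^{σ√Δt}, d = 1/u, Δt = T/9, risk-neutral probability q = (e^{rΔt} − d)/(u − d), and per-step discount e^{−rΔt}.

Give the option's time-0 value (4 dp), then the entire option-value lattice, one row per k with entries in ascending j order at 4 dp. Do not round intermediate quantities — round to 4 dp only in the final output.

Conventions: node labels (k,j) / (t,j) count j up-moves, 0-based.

price = 7.8843
tree:
7.8843
11.9859 4.4214
17.7076 7.1688 2.0900
25.3425 11.3034 3.6673 0.7453
33.5412 17.2494 6.2817 1.4412 0.1496
41.1813 25.3425 10.4399 2.7474 0.3237 0.0000
48.3007 33.5412 16.6900 5.1414 0.7006 0.0000 0.0000
54.9349 41.1813 25.3425 9.3857 1.5163 0.0000 0.0000 0.0000
61.1170 48.3007 33.5412 16.5441 3.2817 0.0000 0.0000 0.0000 0.0000
66.8778 54.9349 41.1813 25.3425 7.1023 0.0000 0.0000 0.0000 0.0000 0.0000

Δt=0.10200  u=1.07313  d=0.93185  q=0.53453  discount=0.99268
step 9 (expiry): payoffs max(K−S,0) = 66.8778 54.9349 41.1813 25.3425 7.1023 0.0000 0.0000 0.0000 0.0000 0.0000
k=8: (k=8,j=0): S=84.5330, K−S=61.1170, hold=60.0512 ⇒ V=61.1170 exercise | (k=8,j=1): S=97.3493, K−S=48.3007, hold=47.2349 ⇒ V=48.3007 exercise | (k=8,j=2): S=112.1088, K−S=33.5412, hold=32.4755 ⇒ V=33.5412 exercise | (k=8,j=3): S=129.1059, K−S=16.5441, hold=15.4784 ⇒ V=16.5441 exercise | (k=8,j=4): S=148.6800, K−S=0.0000, hold=3.2817 ⇒ V=3.2817 continue | (k=8,j=5): S=171.2218, K−S=0.0000, hold=0.0000 ⇒ V=0.0000 continue | (k=8,j=6): S=197.1812, K−S=0.0000, hold=0.0000 ⇒ V=0.0000 continue | (k=8,j=7): S=227.0765, K−S=0.0000, hold=0.0000 ⇒ V=0.0000 continue | (k=8,j=8): S=261.5042, K−S=0.0000, hold=0.0000 ⇒ V=0.0000 continue
k=7: (k=7,j=0): S=90.7151, K−S=54.9349, hold=53.8691 ⇒ V=54.9349 exercise | (k=7,j=1): S=104.4687, K−S=41.1813, hold=40.1155 ⇒ V=41.1813 exercise | (k=7,j=2): S=120.3075, K−S=25.3425, hold=24.2767 ⇒ V=25.3425 exercise | (k=7,j=3): S=138.5477, K−S=7.1023, hold=9.3857 ⇒ V=9.3857 continue | (k=7,j=4): S=159.5533, K−S=0.0000, hold=1.5163 ⇒ V=1.5163 continue | (k=7,j=5): S=183.7436, K−S=0.0000, hold=0.0000 ⇒ V=0.0000 continue | (k=7,j=6): S=211.6016, K−S=0.0000, hold=0.0000 ⇒ V=0.0000 continue | (k=7,j=7): S=243.6831, K−S=0.0000, hold=0.0000 ⇒ V=0.0000 continue
k=6: (k=6,j=0): S=97.3493, K−S=48.3007, hold=47.2349 ⇒ V=48.3007 exercise | (k=6,j=1): S=112.1088, K−S=33.5412, hold=32.4755 ⇒ V=33.5412 exercise | (k=6,j=2): S=129.1059, K−S=16.5441, hold=16.6900 ⇒ V=16.6900 continue | (k=6,j=3): S=148.6800, K−S=0.0000, hold=5.1414 ⇒ V=5.1414 continue | (k=6,j=4): S=171.2218, K−S=0.0000, hold=0.7006 ⇒ V=0.7006 continue | (k=6,j=5): S=197.1812, K−S=0.0000, hold=0.0000 ⇒ V=0.0000 continue | (k=6,j=6): S=227.0765, K−S=0.0000, hold=0.0000 ⇒ V=0.0000 continue
k=5: (k=5,j=0): S=104.4687, K−S=41.1813, hold=40.1155 ⇒ V=41.1813 exercise | (k=5,j=1): S=120.3075, K−S=25.3425, hold=24.3542 ⇒ V=25.3425 exercise | (k=5,j=2): S=138.5477, K−S=7.1023, hold=10.4399 ⇒ V=10.4399 continue | (k=5,j=3): S=159.5533, K−S=0.0000, hold=2.7474 ⇒ V=2.7474 continue | (k=5,j=4): S=183.7436, K−S=0.0000, hold=0.3237 ⇒ V=0.3237 continue | (k=5,j=5): S=211.6016, K−S=0.0000, hold=0.0000 ⇒ V=0.0000 continue
k=4: (k=4,j=0): S=112.1088, K−S=33.5412, hold=32.4755 ⇒ V=33.5412 exercise | (k=4,j=1): S=129.1059, K−S=16.5441, hold=17.2494 ⇒ V=17.2494 continue | (k=4,j=2): S=148.6800, K−S=0.0000, hold=6.2817 ⇒ V=6.2817 continue | (k=4,j=3): S=171.2218, K−S=0.0000, hold=1.4412 ⇒ V=1.4412 continue | (k=4,j=4): S=197.1812, K−S=0.0000, hold=0.1496 ⇒ V=0.1496 continue
k=3: (k=3,j=0): S=120.3075, K−S=25.3425, hold=24.6510 ⇒ V=25.3425 exercise | (k=3,j=1): S=138.5477, K−S=7.1023, hold=11.3034 ⇒ V=11.3034 continue | (k=3,j=2): S=159.5533, K−S=0.0000, hold=3.6673 ⇒ V=3.6673 continue | (k=3,j=3): S=183.7436, K−S=0.0000, hold=0.7453 ⇒ V=0.7453 continue
k=2: (k=2,j=0): S=129.1059, K−S=16.5441, hold=17.7076 ⇒ V=17.7076 continue | (k=2,j=1): S=148.6800, K−S=0.0000, hold=7.1688 ⇒ V=7.1688 continue | (k=2,j=2): S=171.2218, K−S=0.0000, hold=2.0900 ⇒ V=2.0900 continue
k=1: (k=1,j=0): S=138.5477, K−S=7.1023, hold=11.9859 ⇒ V=11.9859 continue | (k=1,j=1): S=159.5533, K−S=0.0000, hold=4.4214 ⇒ V=4.4214 continue
k=0: (k=0,j=0): S=148.6800, K−S=0.0000, hold=7.8843 ⇒ V=7.8843 continue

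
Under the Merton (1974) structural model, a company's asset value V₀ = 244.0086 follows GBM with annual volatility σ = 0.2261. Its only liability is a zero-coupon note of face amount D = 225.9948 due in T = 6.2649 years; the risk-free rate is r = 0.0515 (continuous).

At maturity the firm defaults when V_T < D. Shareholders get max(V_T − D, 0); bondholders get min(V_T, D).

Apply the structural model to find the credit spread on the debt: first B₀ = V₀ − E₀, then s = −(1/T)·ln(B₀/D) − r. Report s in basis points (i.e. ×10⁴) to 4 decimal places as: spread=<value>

Equity is a call on the firm's assets struck at D = 225.9948:
d₁ = [ln(V₀/D) + (r + σ²/2)T] / (σ√T)
   = [ln(244.0086/225.9948) + (0.0515 + 0.5·0.2261²)·6.2649] / (0.2261·√6.2649)
   = [0.076691 + 0.482777] / 0.565923 = 0.988594
d₂ = d₁ − σ√T = 0.988594 − 0.565923 = 0.422671
N(d₁) = 0.838569,  N(d₂) = 0.663732,  e^(−rT) = 0.724233
E₀ = V₀·N(d₁) − D·e^(−rT)·N(d₂)
   = 244.0086·0.838569 − 225.9948·0.724233·0.663732 = 95.983125
B₀ = V₀ − E₀ = 244.0086 − 95.983125 = 148.025475
spread = −(1/T)·ln(B₀/D) − r = −(1/6.2649)·ln(148.025475/225.9948) − 0.0515 = 0.01603940
in basis points: 0.01603940 × 10⁴ = 160.3940 bp

spread=160.3940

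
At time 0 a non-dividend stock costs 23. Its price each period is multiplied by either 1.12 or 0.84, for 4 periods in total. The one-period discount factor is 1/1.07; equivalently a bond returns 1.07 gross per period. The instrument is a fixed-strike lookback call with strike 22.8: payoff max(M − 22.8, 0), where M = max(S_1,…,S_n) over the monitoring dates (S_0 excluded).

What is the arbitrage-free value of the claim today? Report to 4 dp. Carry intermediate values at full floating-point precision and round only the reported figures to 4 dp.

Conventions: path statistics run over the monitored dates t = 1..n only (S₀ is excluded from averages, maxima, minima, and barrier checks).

No-arbitrage gives p* = (R−d)/(u−d) = 0.8214: enumerate every path, weight its payoff by its p*-probability, and discount by R^4.
Enumerate all 2^4 = 16 price paths (U = up ×1.12, D = down ×0.84); each path with k up-moves has probability p*^k·(1−p*)^(4−k).
DDDD: M=19.3200, payoff=0.0000, prob=0.001017
UDDD: M=25.7600, payoff=2.9600, prob=0.004677
DUDD: M=21.6384, payoff=0.0000, prob=0.004677
UUDD: M=28.8512, payoff=6.0512, prob=0.021516
DDUD: M=19.3200, payoff=0.0000, prob=0.004677
UDUD: M=25.7600, payoff=2.9600, prob=0.021516
DUUD: M=24.2350, payoff=1.4350, prob=0.021516
UUUD: M=32.3133, payoff=9.5133, prob=0.098974
DDDU: M=19.3200, payoff=0.0000, prob=0.004677
UDDU: M=25.7600, payoff=2.9600, prob=0.021516
DUDU: M=21.6384, payoff=0.0000, prob=0.021516
UUDU: M=28.8512, payoff=6.0512, prob=0.098974
DDUU: M=20.3574, payoff=0.0000, prob=0.021516
UDUU: M=27.1432, payoff=4.3432, prob=0.098974
DUUU: M=27.1432, payoff=4.3432, prob=0.098974
UUUU: M=36.1909, payoff=13.3909, prob=0.455281
Price = Σ prob·payoff / R^4 = 8.799149 / 1.310796 = 6.7128

price = 6.7128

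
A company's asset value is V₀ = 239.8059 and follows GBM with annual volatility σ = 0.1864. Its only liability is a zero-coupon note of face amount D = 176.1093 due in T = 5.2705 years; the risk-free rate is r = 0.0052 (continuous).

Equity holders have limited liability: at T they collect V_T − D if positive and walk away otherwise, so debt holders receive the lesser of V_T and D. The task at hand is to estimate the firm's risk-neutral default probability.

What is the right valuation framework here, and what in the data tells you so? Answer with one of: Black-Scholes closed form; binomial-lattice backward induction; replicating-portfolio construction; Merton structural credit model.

framework: Merton structural credit model

Key observation: the data describe a firm's assets (V₀ = 239.8059, GBM) and a single zero-coupon debt of face 176.1093, so credit quantities follow from equity-as-call in the structural model.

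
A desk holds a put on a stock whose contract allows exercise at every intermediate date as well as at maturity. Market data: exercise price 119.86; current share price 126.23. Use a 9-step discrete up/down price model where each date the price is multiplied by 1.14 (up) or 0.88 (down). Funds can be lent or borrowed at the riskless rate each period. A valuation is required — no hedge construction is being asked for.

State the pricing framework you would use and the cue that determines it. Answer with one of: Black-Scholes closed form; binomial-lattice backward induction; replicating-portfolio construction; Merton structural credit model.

framework: binomial-lattice backward induction

Key observation: an American put (K = 119.86, S₀ = 126.23) on a 9-date tree has no closed form — the optimal stopping decision is embedded and must be resolved recursively from expiry.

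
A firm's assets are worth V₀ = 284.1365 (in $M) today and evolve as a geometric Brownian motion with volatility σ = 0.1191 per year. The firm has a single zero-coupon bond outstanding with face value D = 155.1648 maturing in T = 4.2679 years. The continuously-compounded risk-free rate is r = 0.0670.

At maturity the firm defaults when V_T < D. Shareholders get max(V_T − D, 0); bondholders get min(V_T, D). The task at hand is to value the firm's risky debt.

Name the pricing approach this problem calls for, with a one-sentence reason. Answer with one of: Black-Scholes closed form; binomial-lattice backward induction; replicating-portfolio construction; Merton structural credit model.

framework: Merton structural credit model

Key observation: a levered firm with one bullet debt due at 4.2679 years is the canonical structural-credit setup: equity is a call on the firm's assets struck at the face value.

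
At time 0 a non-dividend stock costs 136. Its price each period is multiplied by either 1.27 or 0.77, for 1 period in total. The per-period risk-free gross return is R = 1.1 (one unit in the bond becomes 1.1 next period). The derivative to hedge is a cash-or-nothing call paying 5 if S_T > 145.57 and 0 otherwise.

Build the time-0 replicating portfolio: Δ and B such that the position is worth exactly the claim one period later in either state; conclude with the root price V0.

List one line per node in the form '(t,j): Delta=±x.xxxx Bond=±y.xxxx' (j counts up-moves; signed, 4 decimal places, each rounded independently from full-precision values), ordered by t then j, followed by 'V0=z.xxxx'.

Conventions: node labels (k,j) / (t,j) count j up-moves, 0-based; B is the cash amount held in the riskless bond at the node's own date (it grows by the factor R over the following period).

(0,0): Delta=0.0735 Bond=-7.0000
V0=3.0000

Under the risk-neutral measure, an up-move has probability p* = (R−d)/(u−d) = 0.6600 and values discount at R = 1.1.
Payoffs at expiry: V(1,0)=0.0000, V(1,1)=5.0000
Node (0,0) S=136.0000: V=(p*·5.0000+(1−p*)·0.0000)/1.1=3.0000; Δ=(5.0000−0.0000)/(172.7200−104.7200)=0.0735; B=V−Δ·S=-7.0000
As a check, the time-0 holding Δ(0,0)·S0 + B(0,0) comes to 3.0000 — exactly V0.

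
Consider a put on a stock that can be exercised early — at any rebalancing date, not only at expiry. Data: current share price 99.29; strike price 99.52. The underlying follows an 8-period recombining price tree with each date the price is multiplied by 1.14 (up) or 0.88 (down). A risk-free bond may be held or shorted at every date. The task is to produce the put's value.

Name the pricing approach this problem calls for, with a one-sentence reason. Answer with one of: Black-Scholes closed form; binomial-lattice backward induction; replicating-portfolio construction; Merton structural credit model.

framework: binomial-lattice backward induction

Key observation: the exercise right at every one of the 8 steps is what matters: each node needs max(99.52 − S, continuation), which only the stepwise tree valuation starting from spot 99.29 delivers.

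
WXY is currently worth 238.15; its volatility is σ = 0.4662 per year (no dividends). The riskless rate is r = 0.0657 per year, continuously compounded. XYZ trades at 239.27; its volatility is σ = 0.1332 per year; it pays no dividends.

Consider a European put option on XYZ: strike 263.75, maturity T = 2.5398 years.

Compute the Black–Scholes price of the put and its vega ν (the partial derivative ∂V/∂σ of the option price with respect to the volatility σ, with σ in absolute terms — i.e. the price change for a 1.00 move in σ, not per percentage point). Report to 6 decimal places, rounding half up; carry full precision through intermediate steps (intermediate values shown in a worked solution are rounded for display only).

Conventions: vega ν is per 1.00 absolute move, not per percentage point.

σ√T = 0.1332·√2.5398 = 0.212278
d₁ = (ln(S/K) + (r+σ²/2)T) / (σ√T) = (ln(239.27/263.75) + (0.0657+0.1332²/2)·2.5398) / 0.212278 = (-0.097409 + 0.189396) / 0.212278 = 0.433332
d₂ = d₁ − σ√T = 0.433332 − 0.212278 = 0.221055
e^{−rT} = 0.846314
N(−d₁) = 0.332387,  N(−d₂) = 0.412525
Put price V = K·e^{−rT}·N(−d₂) − S·N(−d₁) = 92.081885 − 79.530177 = 12.551708
φ(d₁) = (1/√(2π))·e^{−d₁²/2} = 0.363191
ν = S·φ(d₁)·√T = 138.491422

price = 12.551708
ν = 138.491422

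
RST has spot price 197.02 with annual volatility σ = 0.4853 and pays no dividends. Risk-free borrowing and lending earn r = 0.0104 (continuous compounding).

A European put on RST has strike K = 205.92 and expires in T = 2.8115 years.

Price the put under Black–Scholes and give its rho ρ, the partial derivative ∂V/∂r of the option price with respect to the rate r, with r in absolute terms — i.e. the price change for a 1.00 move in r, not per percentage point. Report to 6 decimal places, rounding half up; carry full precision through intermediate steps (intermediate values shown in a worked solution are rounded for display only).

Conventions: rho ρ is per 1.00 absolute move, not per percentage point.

price = 64.198648
ρ = -373.715038

σ√T = 0.4853·√2.8115 = 0.813728
d₁ = (ln(S/K) + (r+σ²/2)T) / (σ√T) = (ln(197.02/205.92) + (0.0104+0.4853²/2)·2.8115) / 0.813728 = (-0.044182 + 0.360316) / 0.813728 = 0.388501
d₂ = d₁ − σ√T = 0.388501 − 0.813728 = -0.425228
e^{−rT} = 0.971184
N(−d₁) = 0.348823,  N(−d₂) = 0.664665
Put price V = K·e^{−rT}·N(−d₂) − S·N(−d₁) = 132.923720 − 68.725071 = 64.198648
ρ = −K·T·e^{−rT}·N(−d₂) = -373.715038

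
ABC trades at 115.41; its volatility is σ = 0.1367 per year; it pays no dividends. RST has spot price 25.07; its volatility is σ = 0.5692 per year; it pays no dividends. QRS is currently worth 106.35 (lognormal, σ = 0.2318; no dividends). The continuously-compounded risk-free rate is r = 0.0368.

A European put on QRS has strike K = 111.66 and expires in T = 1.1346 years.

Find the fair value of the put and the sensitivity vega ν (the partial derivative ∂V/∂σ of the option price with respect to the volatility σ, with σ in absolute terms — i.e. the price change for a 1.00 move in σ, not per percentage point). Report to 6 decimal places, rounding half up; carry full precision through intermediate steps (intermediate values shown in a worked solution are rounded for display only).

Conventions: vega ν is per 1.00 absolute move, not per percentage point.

σ√T = 0.2318·√1.1346 = 0.246908
d₁ = (ln(S/K) + (r+σ²/2)T) / (σ√T) = (ln(106.35/111.66) + (0.0368+0.2318²/2)·1.1346) / 0.246908 = (-0.048723 + 0.072235) / 0.246908 = 0.095226
d₂ = d₁ − σ√T = 0.095226 − 0.246908 = -0.151682
e^{−rT} = 0.959106
N(−d₁) = 0.462068,  N(−d₂) = 0.560281
Put price V = K·e^{−rT}·N(−d₂) − S·N(−d₁) = 60.002642 − 49.140900 = 10.861741
φ(d₁) = (1/√(2π))·e^{−d₁²/2} = 0.397138
ν = S·φ(d₁)·√T = 44.988329

price = 10.861741
ν = 44.988329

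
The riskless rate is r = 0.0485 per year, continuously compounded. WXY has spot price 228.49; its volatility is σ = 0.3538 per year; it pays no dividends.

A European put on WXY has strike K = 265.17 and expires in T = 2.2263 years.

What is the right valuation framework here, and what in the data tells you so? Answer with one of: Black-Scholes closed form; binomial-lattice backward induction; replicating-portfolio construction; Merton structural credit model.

Key observation: a European-exercise option on WXY struck at 265.17 — a GBM underlying with constant parameters — admits an analytic price: the data contain no early exercise, no discrete tree, no debt structure.

framework: Black-Scholes closed form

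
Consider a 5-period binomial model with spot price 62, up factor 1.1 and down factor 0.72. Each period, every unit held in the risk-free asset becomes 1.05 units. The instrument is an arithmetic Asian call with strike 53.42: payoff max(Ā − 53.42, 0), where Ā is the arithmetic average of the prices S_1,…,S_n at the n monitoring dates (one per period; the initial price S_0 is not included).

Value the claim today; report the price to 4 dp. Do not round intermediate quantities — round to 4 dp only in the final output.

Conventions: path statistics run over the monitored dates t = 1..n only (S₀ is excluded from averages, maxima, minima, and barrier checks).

With p* = (R−d)/(u−d) = 0.8684, sum probability × payoff across the paths and divide by R^5.
Enumerate all 2^5 = 32 price paths (U = up ×1.1, D = down ×0.72); each path with k up-moves has probability p*^k·(1−p*)^(5−k).
DDDDD: Ā=25.7161, payoff=0.0000, prob=0.000039
UDDDD: Ā=39.2885, payoff=0.0000, prob=0.000260
DUDDD: Ā=34.5765, payoff=0.0000, prob=0.000260
UUDDD: Ā=52.8252, payoff=0.0000, prob=0.001718
DDUDD: Ā=31.1838, payoff=0.0000, prob=0.000260
UDUDD: Ā=47.6420, payoff=0.0000, prob=0.001718
DUUDD: Ā=42.9300, payoff=0.0000, prob=0.001718
UUUDD: Ā=65.5874, payoff=12.1674, prob=0.011339
DDDUD: Ā=28.7411, payoff=0.0000, prob=0.000260
UDDUD: Ā=43.9101, payoff=0.0000, prob=0.001718
DUDUD: Ā=39.1981, payoff=0.0000, prob=0.001718
UUDUD: Ā=59.8859, payoff=6.4659, prob=0.011339
DDUUD: Ā=35.8054, payoff=0.0000, prob=0.001718
UDUUD: Ā=54.7027, payoff=1.2827, prob=0.011339
DUUUD: Ā=49.9907, payoff=0.0000, prob=0.011339
UUUUD: Ā=76.3747, payoff=22.9547, prob=0.074836
DDDDU: Ā=26.9824, payoff=0.0000, prob=0.000260
UDDDU: Ā=41.2231, payoff=0.0000, prob=0.001718
DUDDU: Ā=36.5111, payoff=0.0000, prob=0.001718
UUDDU: Ā=55.7808, payoff=2.3608, prob=0.011339
DDUDU: Ā=33.1185, payoff=0.0000, prob=0.001718
UDUDU: Ā=50.5976, payoff=0.0000, prob=0.011339
DUUDU: Ā=45.8856, payoff=0.0000, prob=0.011339
UUUDU: Ā=70.1031, payoff=16.6831, prob=0.074836
DDDUU: Ā=30.6758, payoff=0.0000, prob=0.001718
UDDUU: Ā=46.8657, payoff=0.0000, prob=0.011339
DUDUU: Ā=42.1537, payoff=0.0000, prob=0.011339
UUDUU: Ā=64.4015, payoff=10.9815, prob=0.074836
DDUUU: Ā=38.7611, payoff=0.0000, prob=0.011339
UDUUU: Ā=59.2183, payoff=5.7983, prob=0.074836
DUUUU: Ā=54.5063, payoff=1.0863, prob=0.074836
UUUUU: Ā=83.2736, payoff=29.8536, prob=0.493914
Price = Σ prob·payoff / R^5 = 19.301038 / 1.276282 = 15.1229

price = 15.1229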